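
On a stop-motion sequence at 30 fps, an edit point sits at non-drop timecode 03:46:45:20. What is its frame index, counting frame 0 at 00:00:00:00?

Total seconds to the label: (3 × 3600 + 46 × 60 + 45) = 13605.
Frame index = 13605 × 30 + 20 = 408170.

frame 408170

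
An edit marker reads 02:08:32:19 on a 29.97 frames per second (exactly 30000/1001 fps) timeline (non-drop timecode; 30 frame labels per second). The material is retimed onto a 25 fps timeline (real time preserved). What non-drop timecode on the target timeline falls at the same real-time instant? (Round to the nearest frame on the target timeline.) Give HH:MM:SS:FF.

Source frame index: (2×3600 + 8×60 + 32) × 30 + 19 = 231379.
Real time: 231379 / (30000/1001) = 231610379/30000 s.
Target frame: (231610379/30000) × (25) = 231610379/1200 ≈ 193008.649 → 193009.
At 25 labels/s: frame 193009 → 02:08:40:09.

02:08:40:09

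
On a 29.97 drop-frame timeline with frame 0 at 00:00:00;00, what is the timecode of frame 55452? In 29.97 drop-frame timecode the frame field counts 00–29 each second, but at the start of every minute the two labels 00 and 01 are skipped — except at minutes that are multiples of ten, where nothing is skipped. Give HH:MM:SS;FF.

Each 10-minute DF block holds 10 × 60 × 30 − 9 × 2 = 17982 frames. 55452 ÷ 17982 → 3 full blocks, remainder 1506.
Within the partial block the first minute is 1800 frames and each further minute 1798, so 0 further minute boundaries passed. Total skipped labels = 18 × 3 + 2 × 0 = 54.
Non-drop label index = 55452 + 54 = 55506; at 30 labels/s that is 00:30:50:06, i.e. DF 00:30:50;06.

00:30:50;06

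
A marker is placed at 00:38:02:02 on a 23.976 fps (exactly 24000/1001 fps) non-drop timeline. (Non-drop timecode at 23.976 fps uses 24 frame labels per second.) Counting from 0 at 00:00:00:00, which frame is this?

Total seconds to the label: (0 × 3600 + 38 × 60 + 2) = 2282.
Frame index = 2282 × 24 + 2 = 54770.

frame 54770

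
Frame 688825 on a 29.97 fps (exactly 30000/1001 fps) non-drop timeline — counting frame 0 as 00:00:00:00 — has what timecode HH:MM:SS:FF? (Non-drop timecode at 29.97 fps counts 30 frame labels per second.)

688825 ÷ 30 = 22960 full seconds, remainder 25 frames.
22960 s = 6 h 22 min 40 s.
Timecode: 06:22:40:25.

06:22:40:25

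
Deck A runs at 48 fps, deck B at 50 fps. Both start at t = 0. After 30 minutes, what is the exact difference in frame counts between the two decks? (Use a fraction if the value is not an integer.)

30 min = 1800 s.
A emits 48 × 1800 = 86400 frames; B emits 50 × 1800 = 90000.
Difference = 3600 frames; B is ahead of A.

3600 frames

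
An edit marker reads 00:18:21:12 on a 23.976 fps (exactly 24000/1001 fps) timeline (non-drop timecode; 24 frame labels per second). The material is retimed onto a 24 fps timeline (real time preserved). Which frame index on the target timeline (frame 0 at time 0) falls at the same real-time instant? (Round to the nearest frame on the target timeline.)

frame 26462

Source frame index: (0×3600 + 18×60 + 21) × 24 + 12 = 26436.
Real time: 26436 / (24000/1001) = 2205203/2000 s.
Target frame: (2205203/2000) × (24) = 6615609/250 ≈ 26462.436 → 26462.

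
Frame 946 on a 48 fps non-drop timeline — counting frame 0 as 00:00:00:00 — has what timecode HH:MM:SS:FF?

00:00:19:34

946 ÷ 48 = 19 full seconds, remainder 34 frames.
19 s = 0 h 0 min 19 s.
Timecode: 00:00:19:34.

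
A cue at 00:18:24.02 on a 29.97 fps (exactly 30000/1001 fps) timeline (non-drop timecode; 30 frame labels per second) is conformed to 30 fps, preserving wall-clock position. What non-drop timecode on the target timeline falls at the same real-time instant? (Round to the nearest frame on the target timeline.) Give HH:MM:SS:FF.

00:18:25:05

Source frame index: (0×3600 + 18×60 + 24) × 30 + 2 = 33122.
Real time: 33122 / (30000/1001) = 16577561/15000 s.
Target frame: (16577561/15000) × (30) = 16577561/500 ≈ 33155.122 → 33155.
At 30 labels/s: frame 33155 → 00:18:25:05.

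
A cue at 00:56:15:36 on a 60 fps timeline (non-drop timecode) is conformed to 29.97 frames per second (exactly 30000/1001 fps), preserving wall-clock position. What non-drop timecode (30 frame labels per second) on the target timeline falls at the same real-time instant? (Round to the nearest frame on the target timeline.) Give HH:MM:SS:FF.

00:56:12:07

Source frame index: (0×3600 + 56×60 + 15) × 60 + 36 = 202536.
Real time: 202536 / (60) = 16878/5 s.
Target frame: (16878/5) × (30000/1001) = 101268000/1001 ≈ 101166.833 → 101167.
At 30 labels/s: frame 101167 → 00:56:12:07.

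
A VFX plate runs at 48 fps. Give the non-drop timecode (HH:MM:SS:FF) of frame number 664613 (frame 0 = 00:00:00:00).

03:50:46:05

664613 ÷ 48 = 13846 full seconds, remainder 5 frames.
13846 s = 3 h 50 min 46 s.
Timecode: 03:50:46:05.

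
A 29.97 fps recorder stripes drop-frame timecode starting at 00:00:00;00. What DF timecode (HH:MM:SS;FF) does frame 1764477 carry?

Ten DF minutes hold 17982 frames, so frame 1764477 lies in block 98 (frames 1762236–1780217) with 2241 frames into that block.
The block's first minute is 1800 frames and the rest 1798 each; 2241 frames reaches minute 1, so 98 × 18 + 1 × 2 = 1766 labels have been skipped so far.
Adding those back, label number 1764477 + 1766 = 1766243 at 30 labels/s is 58874 s + 23 f = 16 h 21 min 14 s frame 23, i.e. 16:21:14;23.

16:21:14;23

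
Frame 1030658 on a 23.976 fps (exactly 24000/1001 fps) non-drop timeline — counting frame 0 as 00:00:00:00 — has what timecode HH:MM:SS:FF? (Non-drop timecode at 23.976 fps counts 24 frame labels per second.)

1030658 ÷ 24 = 42944 full seconds, remainder 2 frames.
42944 s = 11 h 55 min 44 s.
Timecode: 11:55:44:02.

11:55:44:02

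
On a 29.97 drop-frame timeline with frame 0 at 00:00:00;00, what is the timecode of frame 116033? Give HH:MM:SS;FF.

01:04:31;19

Each 10-minute DF block holds 10 × 60 × 30 − 9 × 2 = 17982 frames. 116033 ÷ 17982 → 6 full blocks, remainder 8141.
Within the partial block the first minute is 1800 frames and each further minute 1798, so 4 further minute boundaries passed. Total skipped labels = 18 × 6 + 2 × 4 = 116.
Non-drop label index = 116033 + 116 = 116149; at 30 labels/s that is 01:04:31:19, i.e. DF 01:04:31;19.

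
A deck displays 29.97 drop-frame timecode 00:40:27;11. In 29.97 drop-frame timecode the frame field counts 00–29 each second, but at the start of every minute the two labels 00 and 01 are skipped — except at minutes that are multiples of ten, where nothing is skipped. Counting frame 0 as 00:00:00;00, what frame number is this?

Complete 10-minute blocks: 4, each 17982 frames → 71928.
Remaining 0 whole minutes in the current block: 0 frames.
Within the current minute: 27 × 30 + 11 = 821. Total = 71928 + 0 + 821 = 72749.

72749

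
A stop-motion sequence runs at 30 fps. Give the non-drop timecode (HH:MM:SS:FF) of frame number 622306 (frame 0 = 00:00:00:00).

622306 ÷ 30 = 20743 full seconds, remainder 16 frames.
20743 s = 5 h 45 min 43 s.
Timecode: 05:45:43:16.

05:45:43:16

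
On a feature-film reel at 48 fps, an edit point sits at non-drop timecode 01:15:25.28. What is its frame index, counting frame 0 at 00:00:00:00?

217228

Total seconds to the label: (1 × 3600 + 15 × 60 + 25) = 4525.
Frame index = 4525 × 48 + 28 = 217228.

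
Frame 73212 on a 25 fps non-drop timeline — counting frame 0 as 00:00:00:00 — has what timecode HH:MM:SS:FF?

73212 ÷ 25 = 2928 full seconds, remainder 12 frames.
2928 s = 0 h 48 min 48 s.
Timecode: 00:48:48:12.

00:48:48:12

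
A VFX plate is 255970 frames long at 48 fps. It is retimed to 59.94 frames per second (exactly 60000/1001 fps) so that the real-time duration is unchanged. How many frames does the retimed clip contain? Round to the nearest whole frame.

Frames at target rate = 255970 × (60000/1001) / (48) = 2237500/7 ≈ 319642.857.
Nearest whole frame: 319643.

319643 frames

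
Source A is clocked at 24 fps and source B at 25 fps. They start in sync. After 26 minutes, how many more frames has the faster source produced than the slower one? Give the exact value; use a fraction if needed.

26 min = 1560 s.
A emits 24 × 1560 = 37440 frames; B emits 25 × 1560 = 39000.
Difference = 1560 frames; B is ahead of A.

1560 frames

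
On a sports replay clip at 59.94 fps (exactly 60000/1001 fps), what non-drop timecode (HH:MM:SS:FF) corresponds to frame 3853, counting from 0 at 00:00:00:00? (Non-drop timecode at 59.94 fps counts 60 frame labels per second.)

3853 ÷ 60 = 64 full seconds, remainder 13 frames.
64 s = 0 h 1 min 4 s.
Timecode: 00:01:04:13.

00:01:04:13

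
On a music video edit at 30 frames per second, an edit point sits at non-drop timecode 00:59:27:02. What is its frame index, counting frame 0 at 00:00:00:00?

107012

Total seconds to the label: (0 × 3600 + 59 × 60 + 27) = 3567.
Frame index = 3567 × 30 + 2 = 107012.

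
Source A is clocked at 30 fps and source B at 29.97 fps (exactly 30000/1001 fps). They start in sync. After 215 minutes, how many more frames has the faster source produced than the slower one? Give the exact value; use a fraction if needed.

387000/1001 frames

215 min = 12900 s.
A emits 30 × 12900 = 387000 frames; B emits 30000/1001 × 12900 = 387000000/1001.
Difference = 387000/1001 frames (≈ 386.6134); B is behind A.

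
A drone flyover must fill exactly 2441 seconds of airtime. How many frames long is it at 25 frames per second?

61025 frames

Frames = 2441 × 25 = 61025.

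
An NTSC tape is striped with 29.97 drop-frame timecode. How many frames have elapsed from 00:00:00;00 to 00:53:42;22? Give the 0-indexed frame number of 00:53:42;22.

As if non-drop at 30 labels/s: (0 × 3600 + 53 × 60 + 42) × 30 + 22 = 96682.
Minute boundaries passed: 53; those not divisible by 10: 53 − 5 = 48; dropped labels = 2 × 48 = 96.
Actual frame index = 96682 − 96 = 96586.

96586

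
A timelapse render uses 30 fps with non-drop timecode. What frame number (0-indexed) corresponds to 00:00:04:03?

Total seconds to the label: (0 × 3600 + 0 × 60 + 4) = 4.
Frame index = 4 × 30 + 3 = 123.

frame 123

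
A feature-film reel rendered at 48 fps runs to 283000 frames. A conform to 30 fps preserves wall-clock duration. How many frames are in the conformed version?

Target frames = source frames × (target rate / source rate) = 283000 × (30)/(48) = 283000 × 5/8 = 176875.

176875 frames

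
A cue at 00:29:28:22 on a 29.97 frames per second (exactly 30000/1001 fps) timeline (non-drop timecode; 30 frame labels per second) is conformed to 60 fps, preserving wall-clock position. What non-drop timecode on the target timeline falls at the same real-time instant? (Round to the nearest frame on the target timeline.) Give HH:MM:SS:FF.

00:29:30:30

Source frame index: (0×3600 + 29×60 + 28) × 30 + 22 = 53062.
Real time: 53062 / (30000/1001) = 26557531/15000 s.
Target frame: (26557531/15000) × (60) = 26557531/250 ≈ 106230.124 → 106230.
At 60 labels/s: frame 106230 → 00:29:30:30.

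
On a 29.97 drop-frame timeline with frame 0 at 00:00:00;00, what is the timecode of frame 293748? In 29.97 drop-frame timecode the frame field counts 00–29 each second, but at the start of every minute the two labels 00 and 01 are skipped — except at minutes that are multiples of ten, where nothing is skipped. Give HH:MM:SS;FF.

Each 10-minute DF block holds 10 × 60 × 30 − 9 × 2 = 17982 frames. 293748 ÷ 17982 → 16 full blocks, remainder 6036.
Within the partial block the first minute is 1800 frames and each further minute 1798, so 3 further minute boundaries passed. Total skipped labels = 18 × 16 + 2 × 3 = 294.
Non-drop label index = 293748 + 294 = 294042; at 30 labels/s that is 02:43:21:12, i.e. DF 02:43:21;12.

02:43:21;12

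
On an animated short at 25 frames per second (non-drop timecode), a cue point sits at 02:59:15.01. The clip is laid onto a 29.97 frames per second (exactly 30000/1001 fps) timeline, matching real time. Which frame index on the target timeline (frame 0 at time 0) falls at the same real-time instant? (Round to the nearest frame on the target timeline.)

frame 322329

Source frame index: (2×3600 + 59×60 + 15) × 25 + 1 = 268876.
Real time: 268876 / (25) = 268876/25 s.
Target frame: (268876/25) × (30000/1001) = 322651200/1001 ≈ 322328.871 → 322329.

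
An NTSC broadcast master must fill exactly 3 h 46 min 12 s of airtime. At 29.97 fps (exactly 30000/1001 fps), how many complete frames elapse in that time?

3 h 46 min 12 s = 13572 s.
Frames = 13572 × 30000/1001 = 31320000/77 ≈ 406753.2468.
Complete frames: 406753.

406753 frames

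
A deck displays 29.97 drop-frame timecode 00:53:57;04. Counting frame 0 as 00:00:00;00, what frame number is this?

97018

Complete 10-minute blocks: 5, each 17982 frames → 89910.
Remaining 3 whole minutes in the current block: 1800 + 2 × 1798 = 5396 frames.
Within the current minute: 57 × 30 + 4 − 2 = 1712 (labels ;00/;01 skipped at this minute). Total = 89910 + 5396 + 1712 = 97018.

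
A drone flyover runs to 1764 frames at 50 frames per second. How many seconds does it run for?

Running time = 1764 / (50) = 35.28 s.

35.28 seconds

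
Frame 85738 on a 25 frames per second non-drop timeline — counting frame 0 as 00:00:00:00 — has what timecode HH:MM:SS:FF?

00:57:09:13

85738 ÷ 25 = 3429 full seconds, remainder 13 frames.
3429 s = 0 h 57 min 9 s.
Timecode: 00:57:09:13.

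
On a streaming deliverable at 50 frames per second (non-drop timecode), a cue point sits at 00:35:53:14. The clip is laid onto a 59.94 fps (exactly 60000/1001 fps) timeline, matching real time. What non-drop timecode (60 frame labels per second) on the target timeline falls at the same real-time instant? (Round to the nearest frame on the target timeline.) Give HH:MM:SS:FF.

00:35:51:08

Source frame index: (0×3600 + 35×60 + 53) × 50 + 14 = 107664.
Real time: 107664 / (50) = 53832/25 s.
Target frame: (53832/25) × (60000/1001) = 129196800/1001 ≈ 129067.732 → 129068.
At 60 labels/s: frame 129068 → 00:35:51:08.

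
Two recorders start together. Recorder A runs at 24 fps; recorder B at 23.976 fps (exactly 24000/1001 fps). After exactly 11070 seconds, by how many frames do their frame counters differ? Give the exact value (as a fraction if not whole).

A emits 24 × 11070 = 265680 frames; B emits 24000/1001 × 11070 = 265680000/1001.
Difference = 265680/1001 frames (≈ 265.4146); B is behind A.

265680/1001 frames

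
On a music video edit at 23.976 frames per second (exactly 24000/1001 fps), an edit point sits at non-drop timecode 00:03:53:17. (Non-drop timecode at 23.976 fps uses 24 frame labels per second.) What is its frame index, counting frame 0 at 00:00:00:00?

frame 5609

Total seconds to the label: (0 × 3600 + 3 × 60 + 53) = 233.
Frame index = 233 × 24 + 17 = 5609.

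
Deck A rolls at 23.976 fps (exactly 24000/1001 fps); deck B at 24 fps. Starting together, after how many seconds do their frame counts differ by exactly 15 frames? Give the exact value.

The gap grows by |24 − 24000/1001| = 24/1001 frames per second.
Time for a 15-frame gap: 15 ÷ (24/1001) = 625.625 s.

625.625 seconds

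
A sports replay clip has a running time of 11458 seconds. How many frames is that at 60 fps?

Frames = 11458 × 60 = 687480.

687480 frames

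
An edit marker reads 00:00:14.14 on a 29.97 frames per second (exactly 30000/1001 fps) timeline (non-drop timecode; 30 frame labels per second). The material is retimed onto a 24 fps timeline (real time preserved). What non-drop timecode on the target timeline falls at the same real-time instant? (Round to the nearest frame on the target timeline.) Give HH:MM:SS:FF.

00:00:14:12

Source frame index: (0×3600 + 0×60 + 14) × 30 + 14 = 434.
Real time: 434 / (30000/1001) = 217217/15000 s.
Target frame: (217217/15000) × (24) = 217217/625 ≈ 347.547 → 348.
At 24 labels/s: frame 348 → 00:00:14:12.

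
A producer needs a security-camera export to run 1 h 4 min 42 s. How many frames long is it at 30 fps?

116460 frames

1 h 4 min 42 s = 3882 s.
Frames = 3882 × 30 = 116460.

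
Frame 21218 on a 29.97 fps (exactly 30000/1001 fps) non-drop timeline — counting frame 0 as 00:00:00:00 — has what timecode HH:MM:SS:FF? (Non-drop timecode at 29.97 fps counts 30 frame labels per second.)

21218 ÷ 30 = 707 full seconds, remainder 8 frames.
707 s = 0 h 11 min 47 s.
Timecode: 00:11:47:08.

00:11:47:08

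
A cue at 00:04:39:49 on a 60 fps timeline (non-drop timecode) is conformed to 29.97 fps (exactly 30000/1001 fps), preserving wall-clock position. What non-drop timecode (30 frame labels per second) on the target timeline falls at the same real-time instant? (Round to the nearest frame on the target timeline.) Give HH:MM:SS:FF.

00:04:39:16

Source frame index: (0×3600 + 4×60 + 39) × 60 + 49 = 16789.
Real time: 16789 / (60) = 16789/60 s.
Target frame: (16789/60) × (30000/1001) = 8394500/1001 ≈ 8386.114 → 8386.
At 30 labels/s: frame 8386 → 00:04:39:16.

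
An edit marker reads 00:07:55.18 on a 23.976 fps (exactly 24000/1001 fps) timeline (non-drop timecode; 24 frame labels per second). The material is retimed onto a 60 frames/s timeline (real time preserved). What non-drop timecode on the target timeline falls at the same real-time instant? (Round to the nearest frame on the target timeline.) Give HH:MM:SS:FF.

Source frame index: (0×3600 + 7×60 + 55) × 24 + 18 = 11418.
Real time: 11418 / (24000/1001) = 1904903/4000 s.
Target frame: (1904903/4000) × (60) = 5714709/200 ≈ 28573.545 → 28574.
At 60 labels/s: frame 28574 → 00:07:56:14.

00:07:56:14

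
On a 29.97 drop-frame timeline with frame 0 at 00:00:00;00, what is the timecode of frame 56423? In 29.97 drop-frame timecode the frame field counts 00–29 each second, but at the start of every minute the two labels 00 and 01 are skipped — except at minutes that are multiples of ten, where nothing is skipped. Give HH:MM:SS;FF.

00:31:22;19

Ten DF minutes hold 17982 frames, so frame 56423 lies in block 3 (frames 53946–71927) with 2477 frames into that block.
The block's first minute is 1800 frames and the rest 1798 each; 2477 frames reaches minute 1, so 3 × 18 + 1 × 2 = 56 labels have been skipped so far.
Adding those back, label number 56423 + 56 = 56479 at 30 labels/s is 1882 s + 19 f = 0 h 31 min 22 s frame 19, i.e. 00:31:22;19.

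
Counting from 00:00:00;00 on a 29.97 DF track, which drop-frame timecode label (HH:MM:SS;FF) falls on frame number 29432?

00:16:22;02

Each 10-minute DF block holds 10 × 60 × 30 − 9 × 2 = 17982 frames. 29432 ÷ 17982 → 1 full block, remainder 11450.
Within the partial block the first minute is 1800 frames and each further minute 1798, so 6 further minute boundaries passed. Total skipped labels = 18 × 1 + 2 × 6 = 30.
Non-drop label index = 29432 + 30 = 29462; at 30 labels/s that is 00:16:22:02, i.e. DF 00:16:22;02.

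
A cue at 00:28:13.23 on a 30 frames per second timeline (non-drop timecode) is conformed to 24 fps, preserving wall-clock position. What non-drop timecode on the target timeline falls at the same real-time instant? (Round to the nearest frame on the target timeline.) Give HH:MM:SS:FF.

Source frame index: (0×3600 + 28×60 + 13) × 30 + 23 = 50813.
Real time: 50813 / (30) = 50813/30 s.
Target frame: (50813/30) × (24) = 203252/5 ≈ 40650.400 → 40650.
At 24 labels/s: frame 40650 → 00:28:13:18.

00:28:13:18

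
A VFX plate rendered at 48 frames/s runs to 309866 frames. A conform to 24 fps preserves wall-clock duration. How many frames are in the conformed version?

154933 frames

Target frames = source frames × (target rate / source rate) = 309866 × (24)/(48) = 309866 × 1/2 = 154933.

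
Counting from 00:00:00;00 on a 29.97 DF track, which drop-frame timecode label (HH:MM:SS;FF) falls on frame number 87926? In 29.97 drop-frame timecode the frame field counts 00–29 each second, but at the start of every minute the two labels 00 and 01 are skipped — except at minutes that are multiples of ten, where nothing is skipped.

00:48:53;24

Ten DF minutes hold 17982 frames, so frame 87926 lies in block 4 (frames 71928–89909) with 15998 frames into that block.
The block's first minute is 1800 frames and the rest 1798 each; 15998 frames reaches minute 8, so 4 × 18 + 8 × 2 = 88 labels have been skipped so far.
Adding those back, label number 87926 + 88 = 88014 at 30 labels/s is 2933 s + 24 f = 0 h 48 min 53 s frame 24, i.e. 00:48:53;24.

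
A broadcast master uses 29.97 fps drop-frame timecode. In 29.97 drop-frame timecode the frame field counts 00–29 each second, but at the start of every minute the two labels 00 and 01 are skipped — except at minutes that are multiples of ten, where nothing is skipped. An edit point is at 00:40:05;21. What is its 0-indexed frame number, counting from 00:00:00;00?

72099

As if non-drop at 30 labels/s: (0 × 3600 + 40 × 60 + 5) × 30 + 21 = 72171.
Minute boundaries passed: 40; those not divisible by 10: 40 − 4 = 36; dropped labels = 2 × 36 = 72.
Actual frame index = 72171 − 72 = 72099.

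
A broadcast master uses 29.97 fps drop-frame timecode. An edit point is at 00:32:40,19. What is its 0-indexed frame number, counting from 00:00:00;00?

As if non-drop at 30 labels/s: (0 × 3600 + 32 × 60 + 40) × 30 + 19 = 58819.
Minute boundaries passed: 32; those not divisible by 10: 32 − 3 = 29; dropped labels = 2 × 29 = 58.
Actual frame index = 58819 − 58 = 58761.

58761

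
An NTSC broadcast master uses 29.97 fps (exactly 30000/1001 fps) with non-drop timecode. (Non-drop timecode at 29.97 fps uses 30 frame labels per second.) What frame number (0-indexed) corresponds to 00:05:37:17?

Total seconds to the label: (0 × 3600 + 5 × 60 + 37) = 337.
Frame index = 337 × 30 + 17 = 10127.

frame 10127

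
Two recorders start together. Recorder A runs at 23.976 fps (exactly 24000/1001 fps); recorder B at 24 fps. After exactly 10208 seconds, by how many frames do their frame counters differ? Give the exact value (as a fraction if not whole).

22272/91 frames

A emits 24000/1001 × 10208 = 22272000/91 frames; B emits 24 × 10208 = 244992.
Difference = 22272/91 frames (≈ 244.7473); B is ahead of A.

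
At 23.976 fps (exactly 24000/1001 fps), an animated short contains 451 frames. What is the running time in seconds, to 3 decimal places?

Running time = 451 × 1001/24000 = 451451/24000 s ≈ 18.810 s.

18.810 seconds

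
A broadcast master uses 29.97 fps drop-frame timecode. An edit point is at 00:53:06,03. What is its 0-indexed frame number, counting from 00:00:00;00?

Complete 10-minute blocks: 5, each 17982 frames → 89910.
Remaining 3 whole minutes in the current block: 1800 + 2 × 1798 = 5396 frames.
Within the current minute: 6 × 30 + 3 − 2 = 181 (labels ;00/;01 skipped at this minute). Total = 89910 + 5396 + 181 = 95487.

95487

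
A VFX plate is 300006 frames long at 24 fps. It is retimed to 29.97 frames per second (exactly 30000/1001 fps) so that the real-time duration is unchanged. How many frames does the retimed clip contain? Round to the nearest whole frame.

Frames at target rate = 300006 × (30000/1001) / (24) = 53572500/143 ≈ 374632.867.
Nearest whole frame: 374633.

374633 frames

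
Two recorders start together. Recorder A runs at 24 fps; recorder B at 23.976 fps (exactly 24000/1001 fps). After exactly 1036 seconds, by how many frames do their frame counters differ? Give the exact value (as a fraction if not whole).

3552/143 frames

A emits 24 × 1036 = 24864 frames; B emits 24000/1001 × 1036 = 3552000/143.
Difference = 3552/143 frames (≈ 24.8392); B is behind A.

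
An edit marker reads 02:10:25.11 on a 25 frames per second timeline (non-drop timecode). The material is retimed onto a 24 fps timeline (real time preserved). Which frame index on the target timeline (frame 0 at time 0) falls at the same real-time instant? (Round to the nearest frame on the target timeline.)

frame 187811

Source frame index: (2×3600 + 10×60 + 25) × 25 + 11 = 195636.
Real time: 195636 / (25) = 195636/25 s.
Target frame: (195636/25) × (24) = 4695264/25 ≈ 187810.560 → 187811.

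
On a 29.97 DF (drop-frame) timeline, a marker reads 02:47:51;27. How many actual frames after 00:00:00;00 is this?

As if non-drop at 30 labels/s: (2 × 3600 + 47 × 60 + 51) × 30 + 27 = 302157.
Minute boundaries passed: 167; those not divisible by 10: 167 − 16 = 151; dropped labels = 2 × 151 = 302.
Actual frame index = 302157 − 302 = 301855.

301855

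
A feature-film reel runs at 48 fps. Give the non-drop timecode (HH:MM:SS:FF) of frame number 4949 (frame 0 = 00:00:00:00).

4949 ÷ 48 = 103 full seconds, remainder 5 frames.
103 s = 0 h 1 min 43 s.
Timecode: 00:01:43:05.

00:01:43:05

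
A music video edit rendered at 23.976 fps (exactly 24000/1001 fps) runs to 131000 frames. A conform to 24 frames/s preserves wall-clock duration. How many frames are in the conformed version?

131131 frames

Target frames = source frames × (target rate / source rate) = 131000 × (24)/(24000/1001) = 131000 × 1001/1000 = 131131.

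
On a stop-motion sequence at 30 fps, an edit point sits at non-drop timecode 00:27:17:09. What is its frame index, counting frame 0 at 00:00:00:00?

Total seconds to the label: (0 × 3600 + 27 × 60 + 17) = 1637.
Frame index = 1637 × 30 + 9 = 49119.

49119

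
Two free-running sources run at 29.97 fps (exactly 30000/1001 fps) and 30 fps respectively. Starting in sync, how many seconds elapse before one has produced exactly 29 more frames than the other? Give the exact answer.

The gap grows by |30 − 30000/1001| = 30/1001 frames per second.
Time for a 29-frame gap: 29 ÷ (30/1001) = 29029/30 s.

29029/30 seconds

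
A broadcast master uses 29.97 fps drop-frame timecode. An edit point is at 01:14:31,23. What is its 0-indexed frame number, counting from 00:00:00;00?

134019

Complete 10-minute blocks: 7, each 17982 frames → 125874.
Remaining 4 whole minutes in the current block: 1800 + 3 × 1798 = 7194 frames.
Within the current minute: 31 × 30 + 23 − 2 = 951 (labels ;00/;01 skipped at this minute). Total = 125874 + 7194 + 951 = 134019.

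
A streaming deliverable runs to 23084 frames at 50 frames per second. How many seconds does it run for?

461.68 seconds

Running time = 23084 / (50) = 461.68 s.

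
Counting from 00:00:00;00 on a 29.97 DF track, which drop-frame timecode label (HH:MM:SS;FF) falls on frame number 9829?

Each 10-minute DF block holds 10 × 60 × 30 − 9 × 2 = 17982 frames. 9829 ÷ 17982 → 0 full blocks, remainder 9829.
Within the partial block the first minute is 1800 frames and each further minute 1798, so 5 further minute boundaries passed. Total skipped labels = 18 × 0 + 2 × 5 = 10.
Non-drop label index = 9829 + 10 = 9839; at 30 labels/s that is 00:05:27:29, i.e. DF 00:05:27;29.

00:05:27;29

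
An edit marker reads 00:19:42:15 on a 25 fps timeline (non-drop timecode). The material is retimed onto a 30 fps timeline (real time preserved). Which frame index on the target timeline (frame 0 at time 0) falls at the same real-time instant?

frame 35478

Source frame index: (0×3600 + 19×60 + 42) × 25 + 15 = 29565.
Real time: 29565 / (25) = 5913/5 s.
Target frame: (5913/5) × (30) = 35478.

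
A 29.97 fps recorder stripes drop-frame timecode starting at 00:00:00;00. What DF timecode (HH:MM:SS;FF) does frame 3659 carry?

Each 10-minute DF block holds 10 × 60 × 30 − 9 × 2 = 17982 frames. 3659 ÷ 17982 → 0 full blocks, remainder 3659.
Within the partial block the first minute is 1800 frames and each further minute 1798, so 2 further minute boundaries passed. Total skipped labels = 18 × 0 + 2 × 2 = 4.
Non-drop label index = 3659 + 4 = 3663; at 30 labels/s that is 00:02:02:03, i.e. DF 00:02:02;03.

00:02:02;03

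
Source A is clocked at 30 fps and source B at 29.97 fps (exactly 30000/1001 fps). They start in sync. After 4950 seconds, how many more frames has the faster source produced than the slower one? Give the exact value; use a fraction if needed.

A emits 30 × 4950 = 148500 frames; B emits 30000/1001 × 4950 = 13500000/91.
Difference = 13500/91 frames (≈ 148.3516); B is behind A.

13500/91 frames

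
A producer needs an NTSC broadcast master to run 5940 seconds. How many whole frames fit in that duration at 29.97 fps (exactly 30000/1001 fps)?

178021 frames

Frames = 5940 × 30000/1001 = 16200000/91 ≈ 178021.9780.
Complete frames: 178021.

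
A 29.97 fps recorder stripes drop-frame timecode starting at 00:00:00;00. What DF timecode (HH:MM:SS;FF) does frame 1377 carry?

Each 10-minute DF block holds 10 × 60 × 30 − 9 × 2 = 17982 frames. 1377 ÷ 17982 → 0 full blocks, remainder 1377.
Within the partial block the first minute is 1800 frames and each further minute 1798, so 0 further minute boundaries passed. Total skipped labels = 18 × 0 + 2 × 0 = 0.
Non-drop label index = 1377 + 0 = 1377; at 30 labels/s that is 00:00:45:27, i.e. DF 00:00:45;27.

00:00:45;27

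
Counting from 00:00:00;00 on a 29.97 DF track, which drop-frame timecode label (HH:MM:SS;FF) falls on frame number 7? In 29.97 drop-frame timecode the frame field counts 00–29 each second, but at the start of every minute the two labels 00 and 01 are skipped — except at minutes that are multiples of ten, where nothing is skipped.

00:00:00;07

Ten DF minutes hold 17982 frames, so frame 7 lies in block 0 (frames 0–17981) with 7 frames into that block.
The block's first minute is 1800 frames and the rest 1798 each; 7 frames reaches minute 0, so 0 × 18 + 0 × 2 = 0 labels have been skipped so far.
Adding those back, label number 7 + 0 = 7 at 30 labels/s is 0 s + 7 f = 0 h 0 min 0 s frame 7, i.e. 00:00:00;07.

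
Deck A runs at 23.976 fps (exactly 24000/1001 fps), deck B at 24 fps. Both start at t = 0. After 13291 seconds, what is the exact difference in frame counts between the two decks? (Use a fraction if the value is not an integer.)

318984/1001 frames

A emits 24000/1001 × 13291 = 318984000/1001 frames; B emits 24 × 13291 = 318984.
Difference = 318984/1001 frames (≈ 318.6653); B is ahead of A.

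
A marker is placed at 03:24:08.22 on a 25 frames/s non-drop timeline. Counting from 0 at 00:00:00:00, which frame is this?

frame 306222

Total seconds to the label: (3 × 3600 + 24 × 60 + 8) = 12248.
Frame index = 12248 × 25 + 22 = 306222.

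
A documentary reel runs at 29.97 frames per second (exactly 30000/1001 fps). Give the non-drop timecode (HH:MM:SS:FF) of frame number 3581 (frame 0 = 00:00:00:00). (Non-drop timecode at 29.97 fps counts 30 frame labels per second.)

3581 ÷ 30 = 119 full seconds, remainder 11 frames.
119 s = 0 h 1 min 59 s.
Timecode: 00:01:59:11.

00:01:59:11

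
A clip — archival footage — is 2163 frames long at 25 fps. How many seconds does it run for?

Running time = 2163 / (25) = 86.52 s.

86.52 seconds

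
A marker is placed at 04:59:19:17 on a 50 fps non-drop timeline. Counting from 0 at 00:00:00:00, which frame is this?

Total seconds to the label: (4 × 3600 + 59 × 60 + 19) = 17959.
Frame index = 17959 × 50 + 17 = 897967.

frame 897967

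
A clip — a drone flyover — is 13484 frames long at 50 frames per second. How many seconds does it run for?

Running time = 13484 / (50) = 269.68 s.

269.68 seconds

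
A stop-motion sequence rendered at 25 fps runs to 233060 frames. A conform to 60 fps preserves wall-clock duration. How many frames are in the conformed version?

559344 frames

Target frames = source frames × (target rate / source rate) = 233060 × (60)/(25) = 233060 × 12/5 = 559344.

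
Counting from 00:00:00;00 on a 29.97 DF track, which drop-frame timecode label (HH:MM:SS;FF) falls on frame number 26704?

Each 10-minute DF block holds 10 × 60 × 30 − 9 × 2 = 17982 frames. 26704 ÷ 17982 → 1 full block, remainder 8722.
Within the partial block the first minute is 1800 frames and each further minute 1798, so 4 further minute boundaries passed. Total skipped labels = 18 × 1 + 2 × 4 = 26.
Non-drop label index = 26704 + 26 = 26730; at 30 labels/s that is 00:14:51:00, i.e. DF 00:14:51;00.

00:14:51;00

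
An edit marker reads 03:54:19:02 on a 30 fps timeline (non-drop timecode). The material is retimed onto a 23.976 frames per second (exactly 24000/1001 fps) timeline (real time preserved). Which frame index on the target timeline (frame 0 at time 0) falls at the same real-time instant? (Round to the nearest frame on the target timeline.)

frame 337081

Source frame index: (3×3600 + 54×60 + 19) × 30 + 2 = 421772.
Real time: 421772 / (30) = 210886/15 s.
Target frame: (210886/15) × (24000/1001) = 25955200/77 ≈ 337080.519 → 337081.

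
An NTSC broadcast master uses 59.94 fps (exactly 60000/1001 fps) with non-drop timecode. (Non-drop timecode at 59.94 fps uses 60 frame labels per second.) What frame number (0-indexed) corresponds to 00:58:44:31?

Total seconds to the label: (0 × 3600 + 58 × 60 + 44) = 3524.
Frame index = 3524 × 60 + 31 = 211471.

211471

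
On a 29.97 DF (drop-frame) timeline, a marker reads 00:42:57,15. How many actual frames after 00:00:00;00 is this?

77249

Complete 10-minute blocks: 4, each 17982 frames → 71928.
Remaining 2 whole minutes in the current block: 1800 + 1 × 1798 = 3598 frames.
Within the current minute: 57 × 30 + 15 − 2 = 1723 (labels ;00/;01 skipped at this minute). Total = 71928 + 3598 + 1723 = 77249.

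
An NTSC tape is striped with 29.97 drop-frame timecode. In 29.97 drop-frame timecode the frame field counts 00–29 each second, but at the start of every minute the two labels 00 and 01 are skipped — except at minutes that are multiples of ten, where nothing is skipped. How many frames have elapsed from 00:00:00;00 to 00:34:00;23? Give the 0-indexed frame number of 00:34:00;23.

61161

As if non-drop at 30 labels/s: (0 × 3600 + 34 × 60 + 0) × 30 + 23 = 61223.
Minute boundaries passed: 34; those not divisible by 10: 34 − 3 = 31; dropped labels = 2 × 31 = 62.
Actual frame index = 61223 − 62 = 61161.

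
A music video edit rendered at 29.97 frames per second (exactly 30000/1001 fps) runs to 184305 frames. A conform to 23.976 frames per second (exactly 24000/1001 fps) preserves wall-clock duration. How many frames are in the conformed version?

147444 frames

Target frames = source frames × (target rate / source rate) = 184305 × (24000/1001)/(30000/1001) = 184305 × 4/5 = 147444.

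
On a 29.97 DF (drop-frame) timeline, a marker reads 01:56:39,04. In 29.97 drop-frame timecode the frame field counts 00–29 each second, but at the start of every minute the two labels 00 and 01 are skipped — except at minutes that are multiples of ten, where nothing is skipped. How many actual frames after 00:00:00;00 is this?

209764

Complete 10-minute blocks: 11, each 17982 frames → 197802.
Remaining 6 whole minutes in the current block: 1800 + 5 × 1798 = 10790 frames.
Within the current minute: 39 × 30 + 4 − 2 = 1172 (labels ;00/;01 skipped at this minute). Total = 197802 + 10790 + 1172 = 209764.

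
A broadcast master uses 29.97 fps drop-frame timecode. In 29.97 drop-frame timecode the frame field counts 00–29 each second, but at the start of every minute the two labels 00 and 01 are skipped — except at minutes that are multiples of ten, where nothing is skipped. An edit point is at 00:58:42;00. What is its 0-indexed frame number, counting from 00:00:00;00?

105554

Complete 10-minute blocks: 5, each 17982 frames → 89910.
Remaining 8 whole minutes in the current block: 1800 + 7 × 1798 = 14386 frames.
Within the current minute: 42 × 30 + 0 − 2 = 1258 (labels ;00/;01 skipped at this minute). Total = 89910 + 14386 + 1258 = 105554.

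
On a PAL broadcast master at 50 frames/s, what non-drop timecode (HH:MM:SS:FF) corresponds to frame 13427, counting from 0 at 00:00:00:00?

13427 ÷ 50 = 268 full seconds, remainder 27 frames.
268 s = 0 h 4 min 28 s.
Timecode: 00:04:28:27.

00:04:28:27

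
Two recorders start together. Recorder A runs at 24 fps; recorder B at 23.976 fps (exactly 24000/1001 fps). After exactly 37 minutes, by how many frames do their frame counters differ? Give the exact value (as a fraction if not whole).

53280/1001 frames

37 min = 2220 s.
A emits 24 × 2220 = 53280 frames; B emits 24000/1001 × 2220 = 53280000/1001.
Difference = 53280/1001 frames (≈ 53.2268); B is behind A.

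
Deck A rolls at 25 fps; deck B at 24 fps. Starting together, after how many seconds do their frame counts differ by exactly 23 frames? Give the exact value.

23 seconds

The gap grows by |24 − 25| = 1 frame per second.
Time for a 23-frame gap: 23 ÷ (1) = 23 s.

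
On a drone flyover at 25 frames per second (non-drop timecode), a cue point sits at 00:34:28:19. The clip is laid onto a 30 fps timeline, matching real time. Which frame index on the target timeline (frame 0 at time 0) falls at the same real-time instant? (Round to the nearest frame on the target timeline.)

Source frame index: (0×3600 + 34×60 + 28) × 25 + 19 = 51719.
Real time: 51719 / (25) = 51719/25 s.
Target frame: (51719/25) × (30) = 310314/5 ≈ 62062.800 → 62063.

frame 62063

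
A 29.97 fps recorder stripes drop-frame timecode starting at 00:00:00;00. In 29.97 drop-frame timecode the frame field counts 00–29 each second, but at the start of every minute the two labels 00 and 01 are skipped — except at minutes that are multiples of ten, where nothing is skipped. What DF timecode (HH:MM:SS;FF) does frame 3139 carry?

00:01:44;21

Each 10-minute DF block holds 10 × 60 × 30 − 9 × 2 = 17982 frames. 3139 ÷ 17982 → 0 full blocks, remainder 3139.
Within the partial block the first minute is 1800 frames and each further minute 1798, so 1 further minute boundary passed. Total skipped labels = 18 × 0 + 2 × 1 = 2.
Non-drop label index = 3139 + 2 = 3141; at 30 labels/s that is 00:01:44:21, i.e. DF 00:01:44;21.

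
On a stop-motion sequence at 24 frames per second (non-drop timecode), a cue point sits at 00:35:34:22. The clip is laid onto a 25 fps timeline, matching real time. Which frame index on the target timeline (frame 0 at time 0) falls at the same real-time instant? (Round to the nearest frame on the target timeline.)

frame 53373

Source frame index: (0×3600 + 35×60 + 34) × 24 + 22 = 51238.
Real time: 51238 / (24) = 25619/12 s.
Target frame: (25619/12) × (25) = 640475/12 ≈ 53372.917 → 53373.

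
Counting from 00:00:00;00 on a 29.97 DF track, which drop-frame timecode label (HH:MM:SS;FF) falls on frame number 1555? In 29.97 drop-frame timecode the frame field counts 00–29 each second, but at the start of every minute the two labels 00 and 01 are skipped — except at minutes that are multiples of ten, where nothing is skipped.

00:00:51;25

Each 10-minute DF block holds 10 × 60 × 30 − 9 × 2 = 17982 frames. 1555 ÷ 17982 → 0 full blocks, remainder 1555.
Within the partial block the first minute is 1800 frames and each further minute 1798, so 0 further minute boundaries passed. Total skipped labels = 18 × 0 + 2 × 0 = 0.
Non-drop label index = 1555 + 0 = 1555; at 30 labels/s that is 00:00:51:25, i.e. DF 00:00:51;25.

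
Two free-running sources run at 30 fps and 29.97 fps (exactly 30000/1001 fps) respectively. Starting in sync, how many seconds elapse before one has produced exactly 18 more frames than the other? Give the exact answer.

600.6 seconds

The gap grows by |30000/1001 − 30| = 30/1001 frames per second.
Time for a 18-frame gap: 18 ÷ (30/1001) = 600.6 s.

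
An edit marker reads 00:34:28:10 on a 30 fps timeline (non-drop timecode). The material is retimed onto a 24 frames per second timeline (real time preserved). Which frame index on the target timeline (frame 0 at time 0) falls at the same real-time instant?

frame 49640

Source frame index: (0×3600 + 34×60 + 28) × 30 + 10 = 62050.
Real time: 62050 / (30) = 6205/3 s.
Target frame: (6205/3) × (24) = 49640.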